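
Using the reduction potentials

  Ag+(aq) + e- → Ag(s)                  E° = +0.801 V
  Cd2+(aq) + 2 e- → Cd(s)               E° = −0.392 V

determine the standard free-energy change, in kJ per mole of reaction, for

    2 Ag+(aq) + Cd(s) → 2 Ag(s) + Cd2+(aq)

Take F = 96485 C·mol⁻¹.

−230 kJ/mol

In the reaction as written Ag+(aq) is reduced, so the Ag⁺/Ag couple is the cathode and Cd²⁺/Cd is the anode.
E°cell = +0.801 − (−0.392) = +1.193 V; balancing electrons gives n = 2.
ΔG° = −nFE°cell = −(2)(96485)(+1.193) J/mol = −230 kJ/mol.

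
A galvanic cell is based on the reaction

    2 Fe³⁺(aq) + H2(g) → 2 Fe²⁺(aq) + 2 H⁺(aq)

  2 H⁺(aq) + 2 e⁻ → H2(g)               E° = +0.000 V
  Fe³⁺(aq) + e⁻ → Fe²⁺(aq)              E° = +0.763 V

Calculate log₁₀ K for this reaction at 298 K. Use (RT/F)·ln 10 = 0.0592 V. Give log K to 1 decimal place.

The Fe³⁺/Fe²⁺ couple is reduced (cathode); E°cell = +0.763 − (+0.000) = +0.763 V with n = 2.
At equilibrium E = 0, so log K = nE°cell / 0.0592 = (2)(+0.763) / 0.0592 = 25.8.

log K = 25.8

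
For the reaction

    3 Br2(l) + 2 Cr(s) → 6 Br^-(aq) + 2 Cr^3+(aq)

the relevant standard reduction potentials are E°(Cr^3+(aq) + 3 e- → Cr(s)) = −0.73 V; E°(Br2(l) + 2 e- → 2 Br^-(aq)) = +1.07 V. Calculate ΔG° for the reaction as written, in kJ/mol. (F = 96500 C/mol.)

−1042 kJ/mol

In the reaction as written Br2(l) is reduced, so the Br₂/Br⁻ couple is the cathode and Cr³⁺/Cr is the anode.
E°cell = +1.07 − (−0.73) = +1.80 V; balancing electrons gives n = 6.
ΔG° = −nFE°cell = −(6)(96500)(+1.80) J/mol = −1042 kJ/mol.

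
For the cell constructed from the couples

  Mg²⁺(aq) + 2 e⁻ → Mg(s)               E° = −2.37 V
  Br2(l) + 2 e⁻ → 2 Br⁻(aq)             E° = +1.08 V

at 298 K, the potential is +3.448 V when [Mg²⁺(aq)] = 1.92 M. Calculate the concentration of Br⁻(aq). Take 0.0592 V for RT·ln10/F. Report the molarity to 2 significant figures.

With Br₂/Br⁻ at the cathode and Mg²⁺/Mg at the anode, E°cell = +1.08 − (−2.37) = +3.45 V (n = 2).
Rearranging E = E° − (0.0592/n)·log Q gives log Q = 2(+3.45 − (+3.448))/0.0592 = 0.068.
Balancing electrons gives Br2(l) + Mg(s) → 2 Br⁻(aq) + Mg²⁺(aq); thus Q = [Br⁻(aq)]^2·[Mg²⁺(aq)].
Isolating [Br⁻(aq)] in Q = 10^{0.068} yields log [Br⁻(aq)] = −0.108, i.e. 0.78 M.

0.78 M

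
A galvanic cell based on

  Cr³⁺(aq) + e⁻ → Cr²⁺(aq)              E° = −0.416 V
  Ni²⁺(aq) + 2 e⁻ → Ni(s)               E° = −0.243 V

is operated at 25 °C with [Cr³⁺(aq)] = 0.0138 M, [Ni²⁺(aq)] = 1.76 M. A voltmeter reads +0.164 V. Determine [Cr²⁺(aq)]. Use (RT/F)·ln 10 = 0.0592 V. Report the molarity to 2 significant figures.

With Ni²⁺/Ni at the cathode and Cr³⁺/Cr²⁺ at the anode, E°cell = −0.243 − (−0.416) = +0.173 V (n = 2).
From the Nernst equation, log Q = n(E° − E)/0.0592 = 2·(+0.173 − (+0.164))/0.0592 = 0.304.
Balancing electrons gives Ni²⁺(aq) + 2 Cr²⁺(aq) → Ni(s) + 2 Cr³⁺(aq); thus Q = [Cr³⁺(aq)]^2 / ([Ni²⁺(aq)]·[Cr²⁺(aq)]^2).
Solving for the unknown gives log [Cr²⁺(aq)] = −2.135, so [Cr²⁺(aq)] ≈ 0.0073 M.

0.0073 M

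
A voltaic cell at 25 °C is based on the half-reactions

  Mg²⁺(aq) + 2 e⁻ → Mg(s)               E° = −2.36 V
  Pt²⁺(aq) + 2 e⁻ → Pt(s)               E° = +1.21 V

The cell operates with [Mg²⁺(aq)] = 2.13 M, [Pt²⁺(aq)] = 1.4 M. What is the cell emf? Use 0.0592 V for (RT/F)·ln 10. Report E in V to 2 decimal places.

+3.56 V

The Pt²⁺/Pt couple has the more positive E°, so it is the cathode; Mg²⁺/Mg is the anode.
The standard potential is +1.21 − (−2.36) = +3.57 V and the balanced reaction transfers n = 2 electrons.
Balancing gives Pt²⁺(aq) + Mg(s) → Pt(s) + Mg²⁺(aq); hence Q = [Mg²⁺(aq)] / [Pt²⁺(aq)] = 1.52 (log Q = 0.182).
E = E° − (0.0592/n)·log Q = +3.57 − (0.0592/2)(0.182) = +3.56 V.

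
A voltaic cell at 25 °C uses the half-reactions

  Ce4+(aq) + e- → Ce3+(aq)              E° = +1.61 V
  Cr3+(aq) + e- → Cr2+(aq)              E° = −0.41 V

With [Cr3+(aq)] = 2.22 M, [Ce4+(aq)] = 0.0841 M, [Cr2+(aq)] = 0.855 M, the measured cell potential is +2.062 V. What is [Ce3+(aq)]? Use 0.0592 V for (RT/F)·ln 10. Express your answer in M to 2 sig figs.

0.0063 M

The Ce⁴⁺/Ce³⁺ couple has the larger reduction potential, so it is the cathode: E°cell = +1.61 − (−0.41) = +2.02 V and n = 1.
Since E = E° − (0.0592/n)·log Q, log Q = n(E° − E)/0.0592 = −0.709.
For Ce4+(aq) + Cr2+(aq) → Ce3+(aq) + Cr3+(aq), the reaction quotient is Q = ([Ce3+(aq)]·[Cr3+(aq)]) / ([Ce4+(aq)]·[Cr2+(aq)]).
Substituting the known concentrations and solving, log [Ce3+(aq)] = −2.199 and [Ce3+(aq)] = 0.0063 M.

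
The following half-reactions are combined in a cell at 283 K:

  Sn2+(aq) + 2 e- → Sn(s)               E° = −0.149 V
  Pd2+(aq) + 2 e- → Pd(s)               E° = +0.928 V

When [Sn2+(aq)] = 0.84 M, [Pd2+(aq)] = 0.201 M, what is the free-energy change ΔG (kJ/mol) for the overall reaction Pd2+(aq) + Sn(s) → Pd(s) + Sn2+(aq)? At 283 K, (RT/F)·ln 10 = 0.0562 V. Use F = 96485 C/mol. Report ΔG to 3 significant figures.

The standard cell potential is +0.928 − (−0.149) = +1.077 V, with n = 2 electrons in the balanced equation.
The reaction quotient is [Sn2+(aq)] / [Pd2+(aq)] = 4.18; by Nernst, E = +1.077 − (0.0562/2)(0.621) = +1.0595 V.
ΔG = −nFE = −(2)(96485)(+1.0595) J/mol = −204 kJ/mol.

−204 kJ/mol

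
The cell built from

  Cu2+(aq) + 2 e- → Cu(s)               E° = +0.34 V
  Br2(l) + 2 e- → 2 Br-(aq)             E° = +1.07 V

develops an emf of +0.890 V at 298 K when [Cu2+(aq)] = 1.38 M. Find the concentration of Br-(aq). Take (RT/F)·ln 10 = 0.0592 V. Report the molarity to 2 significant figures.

0.0017 M

With Br₂/Br⁻ at the cathode and Cu²⁺/Cu at the anode, E°cell = +1.07 − (+0.34) = +0.73 V (n = 2).
From the Nernst equation, log Q = n(E° − E)/0.0592 = 2·(+0.73 − (+0.890))/0.0592 = −5.405.
For Br2(l) + Cu(s) → 2 Br-(aq) + Cu2+(aq), the reaction quotient is Q = [Br-(aq)]^2·[Cu2+(aq)].
Substituting the known concentrations and solving, log [Br-(aq)] = −2.772 and [Br-(aq)] = 0.0017 M.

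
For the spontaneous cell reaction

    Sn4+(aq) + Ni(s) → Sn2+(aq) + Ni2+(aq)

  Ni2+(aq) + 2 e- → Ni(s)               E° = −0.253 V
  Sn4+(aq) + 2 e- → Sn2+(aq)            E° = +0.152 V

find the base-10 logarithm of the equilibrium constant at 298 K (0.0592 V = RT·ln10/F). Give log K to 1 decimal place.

The Sn⁴⁺/Sn²⁺ couple is reduced (cathode); E°cell = +0.152 − (−0.253) = +0.405 V with n = 2.
At equilibrium E = 0, so log K = nE°cell / 0.0592 = (2)(+0.405) / 0.0592 = 13.7.

log K = 13.7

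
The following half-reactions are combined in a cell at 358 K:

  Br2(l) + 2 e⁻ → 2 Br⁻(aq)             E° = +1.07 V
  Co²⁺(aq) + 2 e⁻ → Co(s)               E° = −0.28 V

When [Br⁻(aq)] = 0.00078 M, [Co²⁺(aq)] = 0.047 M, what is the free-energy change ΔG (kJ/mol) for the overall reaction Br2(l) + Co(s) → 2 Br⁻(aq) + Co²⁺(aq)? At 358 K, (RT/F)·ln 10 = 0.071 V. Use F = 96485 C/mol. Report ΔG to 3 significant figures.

−312 kJ/mol

With Br₂/Br⁻ reduced at the cathode, E°cell = +1.07 − (−0.28) = +1.35 V and n = 2.
Q = [Br⁻(aq)]^2·[Co²⁺(aq)] = 2.86×10^−8, so log Q = −7.544 and E = +1.35 − (0.071/2)(−7.544) = +1.6178 V.
Finally ΔG = −nFE = −(2)(96485 C/mol)(+1.6178 V) = −312 kJ/mol.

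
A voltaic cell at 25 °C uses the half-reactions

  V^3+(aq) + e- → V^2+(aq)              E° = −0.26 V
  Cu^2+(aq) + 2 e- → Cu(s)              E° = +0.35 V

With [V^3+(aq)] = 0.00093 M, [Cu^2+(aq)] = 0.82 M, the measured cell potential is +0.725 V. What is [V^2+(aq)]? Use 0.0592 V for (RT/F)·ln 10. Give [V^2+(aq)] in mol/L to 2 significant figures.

With Cu²⁺/Cu at the cathode and V³⁺/V²⁺ at the anode, E°cell = +0.35 − (−0.26) = +0.61 V (n = 2).
From the Nernst equation, log Q = n(E° − E)/0.0592 = 2·(+0.61 − (+0.725))/0.0592 = −3.885.
Balancing electrons gives Cu^2+(aq) + 2 V^2+(aq) → Cu(s) + 2 V^3+(aq); thus Q = [V^3+(aq)]^2 / ([Cu^2+(aq)]·[V^2+(aq)]^2).
Solving for the unknown gives log [V^2+(aq)] = −1.046, so [V^2+(aq)] ≈ 0.090 M.

0.090 M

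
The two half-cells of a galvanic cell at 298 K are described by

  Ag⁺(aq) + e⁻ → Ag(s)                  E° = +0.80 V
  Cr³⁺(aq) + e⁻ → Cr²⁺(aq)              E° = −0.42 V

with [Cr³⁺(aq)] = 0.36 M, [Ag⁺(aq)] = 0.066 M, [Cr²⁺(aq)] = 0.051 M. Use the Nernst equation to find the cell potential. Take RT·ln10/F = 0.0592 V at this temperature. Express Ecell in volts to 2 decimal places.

Since E°(Ag⁺/Ag) > E°(Cr³⁺/Cr²⁺), Ag⁺/Ag serves as the cathode.
The standard potential is +0.80 − (−0.42) = +1.22 V and the balanced reaction transfers n = 1 electron.
The balanced reaction is Ag⁺(aq) + Cr²⁺(aq) → Ag(s) + Cr³⁺(aq), so Q = [Cr³⁺(aq)] / ([Ag⁺(aq)]·[Cr²⁺(aq)]) = 107 and log Q = 2.029.
E = E° − (0.0592/n)·log Q = +1.22 − (0.0592/1)(2.029) = +1.10 V.

+1.10 V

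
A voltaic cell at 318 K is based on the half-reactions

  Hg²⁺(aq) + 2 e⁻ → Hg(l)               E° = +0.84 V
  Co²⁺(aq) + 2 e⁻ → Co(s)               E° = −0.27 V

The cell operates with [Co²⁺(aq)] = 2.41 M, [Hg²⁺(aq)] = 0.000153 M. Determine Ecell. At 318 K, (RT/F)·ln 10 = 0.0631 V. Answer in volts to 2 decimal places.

+0.98 V

Hg²⁺/Hg is reduced (cathode, E° = +0.84 V) and Co²⁺/Co is oxidized (anode).
E°cell = +0.84 − (−0.27) = +1.11 V, with n = 2 electrons transferred.
The balanced reaction is Hg²⁺(aq) + Co(s) → Hg(l) + Co²⁺(aq), so Q = [Co²⁺(aq)] / [Hg²⁺(aq)] = 1.58×10^4 and log Q = 4.197.
E = E° − (0.0631/n)·log Q = +1.11 − (0.0631/2)(4.197) = +0.98 V.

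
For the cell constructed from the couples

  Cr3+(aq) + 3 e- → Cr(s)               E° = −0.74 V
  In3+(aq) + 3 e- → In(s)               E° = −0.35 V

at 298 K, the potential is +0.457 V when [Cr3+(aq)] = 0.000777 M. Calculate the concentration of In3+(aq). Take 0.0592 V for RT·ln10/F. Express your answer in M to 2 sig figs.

1.9 M

With In³⁺/In at the cathode and Cr³⁺/Cr at the anode, E°cell = −0.35 − (−0.74) = +0.39 V (n = 3).
Rearranging E = E° − (0.0592/n)·log Q gives log Q = 3(+0.39 − (+0.457))/0.0592 = −3.395.
Balancing electrons gives In3+(aq) + Cr(s) → In(s) + Cr3+(aq); thus Q = [Cr3+(aq)] / [In3+(aq)].
Isolating [In3+(aq)] in Q = 10^{−3.395} yields log [In3+(aq)] = 0.285, i.e. 1.9 M.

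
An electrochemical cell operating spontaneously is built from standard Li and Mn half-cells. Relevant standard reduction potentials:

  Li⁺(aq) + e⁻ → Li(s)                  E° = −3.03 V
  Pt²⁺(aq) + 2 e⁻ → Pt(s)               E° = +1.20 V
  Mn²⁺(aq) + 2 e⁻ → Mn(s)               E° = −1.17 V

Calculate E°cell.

The Mn²⁺/Mn couple has the higher E°, so Mn ion is reduced (cathode) and Li is oxidized (anode).
E°cell = E°(cathode) − E°(anode) = −1.17 − (−3.03) = +1.86 V.

+1.86 V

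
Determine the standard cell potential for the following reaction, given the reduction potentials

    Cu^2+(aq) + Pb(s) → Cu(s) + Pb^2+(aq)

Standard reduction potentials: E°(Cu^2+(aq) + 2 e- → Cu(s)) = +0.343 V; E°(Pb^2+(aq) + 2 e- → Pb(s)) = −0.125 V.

+0.468 V

In the reaction as written, Cu^2+(aq) is reduced (cathode) and Pb^2+(aq) is produced by oxidation at the anode.
E°cell = E°(cathode) − E°(anode) = +0.343 − (−0.125) = +0.468 V.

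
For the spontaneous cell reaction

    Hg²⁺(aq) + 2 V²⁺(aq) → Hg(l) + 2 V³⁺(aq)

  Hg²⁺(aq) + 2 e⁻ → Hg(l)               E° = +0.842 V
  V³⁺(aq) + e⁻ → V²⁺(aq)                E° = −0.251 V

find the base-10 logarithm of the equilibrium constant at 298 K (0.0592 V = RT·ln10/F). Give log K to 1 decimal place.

log K = 36.9

The Hg²⁺/Hg couple is reduced (cathode); E°cell = +0.842 − (−0.251) = +1.093 V with n = 2.
At equilibrium E = 0, so log K = nE°cell / 0.0592 = (2)(+1.093) / 0.0592 = 36.9.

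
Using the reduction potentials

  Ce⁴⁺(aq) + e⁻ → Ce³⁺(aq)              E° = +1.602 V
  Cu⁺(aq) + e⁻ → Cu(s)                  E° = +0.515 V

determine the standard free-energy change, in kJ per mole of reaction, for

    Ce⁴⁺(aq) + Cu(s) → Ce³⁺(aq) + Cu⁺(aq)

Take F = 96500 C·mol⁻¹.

−105 kJ/mol

In the reaction as written Ce⁴⁺(aq) is reduced, so the Ce⁴⁺/Ce³⁺ couple is the cathode and Cu⁺/Cu is the anode.
E°cell = +1.602 − (+0.515) = +1.087 V; balancing electrons gives n = 1.
ΔG° = −nFE°cell = −(1)(96500)(+1.087) J/mol = −105 kJ/mol.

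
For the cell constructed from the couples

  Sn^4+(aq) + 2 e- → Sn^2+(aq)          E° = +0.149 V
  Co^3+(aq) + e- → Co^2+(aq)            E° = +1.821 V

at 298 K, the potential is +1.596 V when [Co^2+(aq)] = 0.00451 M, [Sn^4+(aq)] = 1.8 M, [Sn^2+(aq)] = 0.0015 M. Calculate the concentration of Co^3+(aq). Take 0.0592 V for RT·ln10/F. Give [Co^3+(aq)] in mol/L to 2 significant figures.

Co³⁺/Co²⁺ is the cathode (higher E°); E°cell = +1.821 − (+0.149) = +1.672 V with n = 2.
Since E = E° − (0.0592/n)·log Q, log Q = n(E° − E)/0.0592 = 2.568.
For 2 Co^3+(aq) + Sn^2+(aq) → 2 Co^2+(aq) + Sn^4+(aq), the reaction quotient is Q = ([Co^2+(aq)]^2·[Sn^4+(aq)]) / ([Co^3+(aq)]^2·[Sn^2+(aq)]).
Solving for the unknown gives log [Co^3+(aq)] = −2.090, so [Co^3+(aq)] ≈ 0.0081 M.

0.0081 M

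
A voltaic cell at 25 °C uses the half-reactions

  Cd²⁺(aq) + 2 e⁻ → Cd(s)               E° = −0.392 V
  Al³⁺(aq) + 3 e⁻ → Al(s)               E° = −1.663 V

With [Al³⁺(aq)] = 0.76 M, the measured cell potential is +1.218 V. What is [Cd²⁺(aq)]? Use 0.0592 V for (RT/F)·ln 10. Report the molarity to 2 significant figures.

Cd²⁺/Cd is the cathode (higher E°); E°cell = −0.392 − (−1.663) = +1.271 V with n = 6.
From the Nernst equation, log Q = n(E° − E)/0.0592 = 6·(+1.271 − (+1.218))/0.0592 = 5.372.
The balanced reaction is 3 Cd²⁺(aq) + 2 Al(s) → 3 Cd(s) + 2 Al³⁺(aq), so Q = [Al³⁺(aq)]^2 / [Cd²⁺(aq)]^3.
Isolating [Cd²⁺(aq)] in Q = 10^{5.372} yields log [Cd²⁺(aq)] = −1.870, i.e. 0.013 M.

0.013 M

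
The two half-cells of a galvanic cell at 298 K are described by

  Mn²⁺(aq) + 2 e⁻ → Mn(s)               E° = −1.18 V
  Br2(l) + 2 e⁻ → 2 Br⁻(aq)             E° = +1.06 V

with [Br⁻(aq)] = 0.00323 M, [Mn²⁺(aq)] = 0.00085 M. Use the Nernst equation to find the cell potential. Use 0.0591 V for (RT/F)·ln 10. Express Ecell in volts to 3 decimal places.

+2.478 V

Br₂/Br⁻ is reduced (cathode, E° = +1.06 V) and Mn²⁺/Mn is oxidized (anode).
E°cell = +1.06 − (−1.18) = +2.24 V, with n = 2 electrons transferred.
For the overall reaction Br2(l) + Mn(s) → 2 Br⁻(aq) + Mn²⁺(aq), Q = [Br⁻(aq)]^2·[Mn²⁺(aq)] = 8.87×10^−9, giving log Q = −8.052.
Applying E = E° − (RT ln10/nF)·log Q gives +2.24 − (0.0591/2)(−8.052) = +2.478 V.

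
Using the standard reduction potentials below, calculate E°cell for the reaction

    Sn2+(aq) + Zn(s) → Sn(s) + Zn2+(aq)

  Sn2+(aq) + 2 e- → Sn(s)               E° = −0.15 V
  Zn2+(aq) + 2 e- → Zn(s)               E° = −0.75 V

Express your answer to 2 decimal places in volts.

+0.60 V

Sn2+(aq) gains electrons, so the Sn²⁺/Sn couple is the cathode; the Zn²⁺/Zn couple is the anode.
E°cell = E°(cathode) − E°(anode) = −0.15 − (−0.75) = +0.60 V.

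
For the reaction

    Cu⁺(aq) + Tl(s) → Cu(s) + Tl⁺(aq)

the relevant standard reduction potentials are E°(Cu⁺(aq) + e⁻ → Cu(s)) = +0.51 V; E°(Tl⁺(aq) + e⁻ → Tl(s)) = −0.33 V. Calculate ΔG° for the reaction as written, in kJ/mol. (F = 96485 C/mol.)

In the reaction as written Cu⁺(aq) is reduced, so the Cu⁺/Cu couple is the cathode and Tl⁺/Tl is the anode.
E°cell = +0.51 − (−0.33) = +0.84 V; balancing electrons gives n = 1.
ΔG° = −nFE°cell = −(1)(96485)(+0.84) J/mol = −81.0 kJ/mol.

−81.0 kJ/mol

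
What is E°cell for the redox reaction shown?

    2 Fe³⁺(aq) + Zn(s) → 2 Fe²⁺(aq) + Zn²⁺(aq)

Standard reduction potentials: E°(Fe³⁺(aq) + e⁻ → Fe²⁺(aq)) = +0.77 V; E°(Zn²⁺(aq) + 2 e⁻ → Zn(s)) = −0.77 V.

Fe³⁺(aq) gains electrons, so the Fe³⁺/Fe²⁺ couple is the cathode; the Zn²⁺/Zn couple is the anode.
E°cell = E°(cathode) − E°(anode) = +0.77 − (−0.77) = +1.54 V.

+1.54 V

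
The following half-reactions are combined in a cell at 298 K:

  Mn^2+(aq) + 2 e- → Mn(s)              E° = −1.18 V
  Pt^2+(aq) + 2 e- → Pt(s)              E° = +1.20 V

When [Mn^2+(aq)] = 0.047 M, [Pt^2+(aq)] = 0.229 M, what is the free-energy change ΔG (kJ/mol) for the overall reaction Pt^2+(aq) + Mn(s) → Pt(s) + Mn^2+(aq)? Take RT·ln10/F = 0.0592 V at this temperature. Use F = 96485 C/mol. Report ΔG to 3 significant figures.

With Pt²⁺/Pt reduced at the cathode, E°cell = +1.20 − (−1.18) = +2.38 V and n = 2.
Here Q = [Mn^2+(aq)] / [Pt^2+(aq)] = 0.205 (log Q = −0.688), giving E = +2.38 − (0.0592/2)·(−0.688) = +2.4004 V.
ΔG = −nFE = −(2)(96485)(+2.4004) J/mol = −463 kJ/mol.

−463 kJ/mol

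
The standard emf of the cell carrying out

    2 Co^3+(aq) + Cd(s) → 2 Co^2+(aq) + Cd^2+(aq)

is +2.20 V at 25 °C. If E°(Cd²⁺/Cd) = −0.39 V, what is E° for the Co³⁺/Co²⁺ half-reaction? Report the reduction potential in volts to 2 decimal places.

+1.81 V

In the reaction as written the Co³⁺/Co²⁺ couple is reduced (cathode) and Cd²⁺/Cd is oxidized (anode), so E°cell = E°(Co³⁺/Co²⁺) − E°(Cd²⁺/Cd).
E°(Co³⁺/Co²⁺) = E°cell + E°(anode) = +2.20 + (−0.39) = +1.81 V.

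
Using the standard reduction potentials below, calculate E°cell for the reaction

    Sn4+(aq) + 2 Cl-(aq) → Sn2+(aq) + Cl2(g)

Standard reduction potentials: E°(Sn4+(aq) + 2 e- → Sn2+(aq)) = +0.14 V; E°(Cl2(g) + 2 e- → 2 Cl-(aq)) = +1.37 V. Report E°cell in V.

−1.23 V

Sn4+(aq) gains electrons, so the Sn⁴⁺/Sn²⁺ couple is the cathode; the Cl₂/Cl⁻ couple is the anode.
E°cell = E°(cathode) − E°(anode) = +0.14 − (+1.37) = −1.23 V.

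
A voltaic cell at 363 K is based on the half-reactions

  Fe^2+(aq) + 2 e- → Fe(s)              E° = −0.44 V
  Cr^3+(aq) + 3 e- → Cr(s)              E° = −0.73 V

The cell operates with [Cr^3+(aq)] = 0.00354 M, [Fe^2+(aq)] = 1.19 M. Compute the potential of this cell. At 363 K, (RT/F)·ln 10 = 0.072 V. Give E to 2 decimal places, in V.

Fe²⁺/Fe is reduced (cathode, E° = −0.44 V) and Cr³⁺/Cr is oxidized (anode).
E°cell = −0.44 − (−0.73) = +0.29 V, with n = 6 electrons transferred.
The balanced reaction is 3 Fe^2+(aq) + 2 Cr(s) → 3 Fe(s) + 2 Cr^3+(aq), so Q = [Cr^3+(aq)]^2 / [Fe^2+(aq)]^3 = 7.44×10^−6 and log Q = −5.129.
Applying E = E° − (RT ln10/nF)·log Q gives +0.29 − (0.072/6)(−5.129) = +0.35 V.

+0.35 V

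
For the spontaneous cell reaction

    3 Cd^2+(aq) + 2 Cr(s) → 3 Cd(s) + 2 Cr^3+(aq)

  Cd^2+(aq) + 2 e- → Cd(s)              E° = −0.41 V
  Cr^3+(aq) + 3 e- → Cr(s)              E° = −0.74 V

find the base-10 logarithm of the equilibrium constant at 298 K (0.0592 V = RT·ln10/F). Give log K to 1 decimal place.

The Cd²⁺/Cd couple is reduced (cathode); E°cell = −0.41 − (−0.74) = +0.33 V with n = 6.
At equilibrium E = 0, so log K = nE°cell / 0.0592 = (6)(+0.33) / 0.0592 = 33.4.

log K = 33.4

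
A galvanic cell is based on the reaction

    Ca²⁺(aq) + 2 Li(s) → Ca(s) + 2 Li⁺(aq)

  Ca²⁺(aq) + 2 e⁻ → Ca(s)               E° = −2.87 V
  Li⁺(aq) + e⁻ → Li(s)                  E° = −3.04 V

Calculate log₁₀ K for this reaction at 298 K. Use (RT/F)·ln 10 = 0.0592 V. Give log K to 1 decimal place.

log K = 5.7

The Ca²⁺/Ca couple is reduced (cathode); E°cell = −2.87 − (−3.04) = +0.17 V with n = 2.
At equilibrium E = 0, so log K = nE°cell / 0.0592 = (2)(+0.17) / 0.0592 = 5.7.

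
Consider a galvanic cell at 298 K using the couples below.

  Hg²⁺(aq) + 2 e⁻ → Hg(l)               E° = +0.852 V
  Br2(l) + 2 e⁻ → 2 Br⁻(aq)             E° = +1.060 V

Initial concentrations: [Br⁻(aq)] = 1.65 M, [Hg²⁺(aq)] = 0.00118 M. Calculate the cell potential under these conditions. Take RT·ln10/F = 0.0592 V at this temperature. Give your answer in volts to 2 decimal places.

Since E°(Br₂/Br⁻) > E°(Hg²⁺/Hg), Br₂/Br⁻ serves as the cathode.
E°cell = E°cat − E°an = +1.060 − (+0.852) = +0.208 V; n = 2.
The balanced reaction is Br2(l) + Hg(l) → 2 Br⁻(aq) + Hg²⁺(aq), so Q = [Br⁻(aq)]^2·[Hg²⁺(aq)] = 0.00321 and log Q = −2.493.
E = E° − (0.0592/n)·log Q = +0.208 − (0.0592/2)(−2.493) = +0.28 V.

+0.28 V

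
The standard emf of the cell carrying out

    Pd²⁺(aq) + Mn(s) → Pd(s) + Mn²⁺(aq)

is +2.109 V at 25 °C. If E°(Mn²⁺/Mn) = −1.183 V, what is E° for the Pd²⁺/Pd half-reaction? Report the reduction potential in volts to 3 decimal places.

In the reaction as written the Pd²⁺/Pd couple is reduced (cathode) and Mn²⁺/Mn is oxidized (anode), so E°cell = E°(Pd²⁺/Pd) − E°(Mn²⁺/Mn).
E°(Pd²⁺/Pd) = E°cell + E°(anode) = +2.109 + (−1.183) = +0.926 V.

+0.926 V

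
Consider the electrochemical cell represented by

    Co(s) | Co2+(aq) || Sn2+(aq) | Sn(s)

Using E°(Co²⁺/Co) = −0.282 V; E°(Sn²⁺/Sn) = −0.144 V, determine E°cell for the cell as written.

By convention the left-hand electrode in cell notation is the anode (oxidation) and the right-hand electrode is the cathode (reduction).
E°cell = E°(right) − E°(left) = −0.144 − (−0.282) = +0.138 V.

+0.138 V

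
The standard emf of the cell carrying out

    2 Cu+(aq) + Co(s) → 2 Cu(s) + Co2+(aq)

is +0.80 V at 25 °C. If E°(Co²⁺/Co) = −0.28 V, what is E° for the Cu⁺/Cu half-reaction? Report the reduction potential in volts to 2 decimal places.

In the reaction as written the Cu⁺/Cu couple is reduced (cathode) and Co²⁺/Co is oxidized (anode), so E°cell = E°(Cu⁺/Cu) − E°(Co²⁺/Co).
E°(Cu⁺/Cu) = E°cell + E°(anode) = +0.80 + (−0.28) = +0.52 V.

+0.52 V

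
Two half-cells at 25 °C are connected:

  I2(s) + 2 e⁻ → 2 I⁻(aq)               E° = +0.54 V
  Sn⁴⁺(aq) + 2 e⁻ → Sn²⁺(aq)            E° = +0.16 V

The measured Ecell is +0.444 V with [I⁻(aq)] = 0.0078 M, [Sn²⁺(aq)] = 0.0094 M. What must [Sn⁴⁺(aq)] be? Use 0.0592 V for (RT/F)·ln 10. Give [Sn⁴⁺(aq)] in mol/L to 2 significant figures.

1.1 M

The I₂/I⁻ couple has the larger reduction potential, so it is the cathode: E°cell = +0.54 − (+0.16) = +0.38 V and n = 2.
Rearranging E = E° − (0.0592/n)·log Q gives log Q = 2(+0.38 − (+0.444))/0.0592 = −2.162.
Balancing electrons gives I2(s) + Sn²⁺(aq) → 2 I⁻(aq) + Sn⁴⁺(aq); thus Q = ([I⁻(aq)]^2·[Sn⁴⁺(aq)]) / [Sn²⁺(aq)].
Solving for the unknown gives log [Sn⁴⁺(aq)] = 0.027, so [Sn⁴⁺(aq)] ≈ 1.1 M.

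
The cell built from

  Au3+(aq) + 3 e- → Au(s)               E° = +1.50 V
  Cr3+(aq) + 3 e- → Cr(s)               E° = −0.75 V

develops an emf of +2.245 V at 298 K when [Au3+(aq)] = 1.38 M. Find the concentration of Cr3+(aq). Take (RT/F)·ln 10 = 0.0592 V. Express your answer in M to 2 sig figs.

With Au³⁺/Au at the cathode and Cr³⁺/Cr at the anode, E°cell = +1.50 − (−0.75) = +2.25 V (n = 3).
Since E = E° − (0.0592/n)·log Q, log Q = n(E° − E)/0.0592 = 0.253.
The balanced reaction is Au3+(aq) + Cr(s) → Au(s) + Cr3+(aq), so Q = [Cr3+(aq)] / [Au3+(aq)].
Substituting the known concentrations and solving, log [Cr3+(aq)] = 0.393 and [Cr3+(aq)] = 2.5 M.

2.5 M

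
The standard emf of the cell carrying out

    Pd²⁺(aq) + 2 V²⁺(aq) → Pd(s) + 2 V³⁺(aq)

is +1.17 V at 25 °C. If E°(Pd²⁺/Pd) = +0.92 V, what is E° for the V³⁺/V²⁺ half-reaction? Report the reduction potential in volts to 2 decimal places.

In the reaction as written the Pd²⁺/Pd couple is reduced (cathode) and V³⁺/V²⁺ is oxidized (anode), so E°cell = E°(Pd²⁺/Pd) − E°(V³⁺/V²⁺).
E°(V³⁺/V²⁺) = E°(cathode) − E°cell = +0.92 − (+1.17) = −0.25 V.

−0.25 V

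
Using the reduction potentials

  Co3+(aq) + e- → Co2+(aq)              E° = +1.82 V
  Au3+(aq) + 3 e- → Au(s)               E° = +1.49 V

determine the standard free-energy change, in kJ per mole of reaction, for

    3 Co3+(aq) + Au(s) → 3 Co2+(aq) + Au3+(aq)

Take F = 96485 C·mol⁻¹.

−95.5 kJ/mol

In the reaction as written Co3+(aq) is reduced, so the Co³⁺/Co²⁺ couple is the cathode and Au³⁺/Au is the anode.
E°cell = +1.82 − (+1.49) = +0.33 V; balancing electrons gives n = 3.
ΔG° = −nFE°cell = −(3)(96485)(+0.33) J/mol = −95.5 kJ/mol.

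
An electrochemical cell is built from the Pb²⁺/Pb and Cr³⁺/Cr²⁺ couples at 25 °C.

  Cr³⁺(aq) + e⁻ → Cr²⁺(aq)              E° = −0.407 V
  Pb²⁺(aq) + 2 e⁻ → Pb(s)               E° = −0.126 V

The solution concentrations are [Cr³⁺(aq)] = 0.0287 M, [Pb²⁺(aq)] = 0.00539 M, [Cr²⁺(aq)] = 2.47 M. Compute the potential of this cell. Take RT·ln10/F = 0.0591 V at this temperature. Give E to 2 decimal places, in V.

+0.33 V

Since E°(Pb²⁺/Pb) > E°(Cr³⁺/Cr²⁺), Pb²⁺/Pb serves as the cathode.
E°cell = −0.126 − (−0.407) = +0.281 V, with n = 2 electrons transferred.
Balancing gives Pb²⁺(aq) + 2 Cr²⁺(aq) → Pb(s) + 2 Cr³⁺(aq); hence Q = [Cr³⁺(aq)]^2 / ([Pb²⁺(aq)]·[Cr²⁺(aq)]^2) = 0.025 (log Q = −1.601).
Applying E = E° − (RT ln10/nF)·log Q gives +0.281 − (0.0591/2)(−1.601) = +0.33 V.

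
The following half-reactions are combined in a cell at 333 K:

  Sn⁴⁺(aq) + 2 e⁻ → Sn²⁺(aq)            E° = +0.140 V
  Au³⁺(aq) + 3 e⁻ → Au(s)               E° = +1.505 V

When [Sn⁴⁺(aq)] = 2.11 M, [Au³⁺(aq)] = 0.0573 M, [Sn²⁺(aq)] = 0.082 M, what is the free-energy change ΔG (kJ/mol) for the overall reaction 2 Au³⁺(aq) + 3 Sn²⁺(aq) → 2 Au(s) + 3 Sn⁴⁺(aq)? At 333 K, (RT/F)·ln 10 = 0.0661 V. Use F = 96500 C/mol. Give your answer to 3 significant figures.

With Au³⁺/Au reduced at the cathode, E°cell = +1.505 − (+0.140) = +1.365 V and n = 6.
Here Q = [Sn⁴⁺(aq)]^3 / ([Au³⁺(aq)]^2·[Sn²⁺(aq)]^3) = 5.19×10^6 (log Q = 6.715), giving E = +1.365 − (0.0661/6)·(6.715) = +1.2910 V.
Then ΔG = −nFE = −6 × 96500 × +1.2910 J/mol = −747 kJ/mol.

−747 kJ/mol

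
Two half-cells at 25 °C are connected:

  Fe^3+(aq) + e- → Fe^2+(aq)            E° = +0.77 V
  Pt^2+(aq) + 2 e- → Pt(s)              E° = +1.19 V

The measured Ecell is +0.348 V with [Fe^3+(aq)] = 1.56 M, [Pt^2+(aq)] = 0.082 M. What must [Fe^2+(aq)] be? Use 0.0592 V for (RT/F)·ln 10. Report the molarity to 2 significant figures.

Pt²⁺/Pt is the cathode (higher E°); E°cell = +1.19 − (+0.77) = +0.42 V with n = 2.
From the Nernst equation, log Q = n(E° − E)/0.0592 = 2·(+0.42 − (+0.348))/0.0592 = 2.432.
For Pt^2+(aq) + 2 Fe^2+(aq) → Pt(s) + 2 Fe^3+(aq), the reaction quotient is Q = [Fe^3+(aq)]^2 / ([Pt^2+(aq)]·[Fe^2+(aq)]^2).
Substituting the known concentrations and solving, log [Fe^2+(aq)] = −0.480 and [Fe^2+(aq)] = 0.33 M.

0.33 M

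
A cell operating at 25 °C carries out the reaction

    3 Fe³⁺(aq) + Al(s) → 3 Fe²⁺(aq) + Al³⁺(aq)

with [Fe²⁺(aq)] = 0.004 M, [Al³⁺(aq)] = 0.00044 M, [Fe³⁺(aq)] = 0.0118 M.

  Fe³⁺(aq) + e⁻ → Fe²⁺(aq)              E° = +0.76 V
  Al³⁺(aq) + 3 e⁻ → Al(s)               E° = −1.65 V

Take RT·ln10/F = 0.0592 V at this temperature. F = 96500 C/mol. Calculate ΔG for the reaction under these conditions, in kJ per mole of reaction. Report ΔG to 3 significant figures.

−725 kJ/mol

With Fe³⁺/Fe²⁺ reduced at the cathode, E°cell = +0.76 − (−1.65) = +2.41 V and n = 3.
The reaction quotient is ([Fe²⁺(aq)]^3·[Al³⁺(aq)]) / [Fe³⁺(aq)]^3 = 1.71×10^−5; by Nernst, E = +2.41 − (0.0592/3)(−4.766) = +2.5040 V.
ΔG = −nFE = −(3)(96500)(+2.5040) J/mol = −725 kJ/mol.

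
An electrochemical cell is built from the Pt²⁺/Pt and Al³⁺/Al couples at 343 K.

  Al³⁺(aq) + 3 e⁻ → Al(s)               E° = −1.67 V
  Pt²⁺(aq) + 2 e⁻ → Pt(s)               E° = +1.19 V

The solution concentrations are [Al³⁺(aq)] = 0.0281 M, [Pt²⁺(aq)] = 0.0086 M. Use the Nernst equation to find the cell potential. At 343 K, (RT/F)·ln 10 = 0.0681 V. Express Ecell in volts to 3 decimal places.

Pt²⁺/Pt is reduced (cathode, E° = +1.19 V) and Al³⁺/Al is oxidized (anode).
The standard potential is +1.19 − (−1.67) = +2.86 V and the balanced reaction transfers n = 6 electrons.
Balancing gives 3 Pt²⁺(aq) + 2 Al(s) → 3 Pt(s) + 2 Al³⁺(aq); hence Q = [Al³⁺(aq)]^2 / [Pt²⁺(aq)]^3 = 1.24×10^3 (log Q = 3.094).
Applying E = E° − (RT ln10/nF)·log Q gives +2.86 − (0.0681/6)(3.094) = +2.825 V.

+2.825 V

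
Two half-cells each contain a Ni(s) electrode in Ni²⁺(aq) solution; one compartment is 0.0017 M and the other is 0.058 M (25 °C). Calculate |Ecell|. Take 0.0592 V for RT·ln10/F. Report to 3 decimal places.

0.045 V

For a concentration cell E°cell = 0, since both electrodes use the same couple.
The compartment with the higher Ni²⁺(aq) concentration (0.058 M) acts as the cathode; ions are reduced there and produced at the dilute (0.0017 M) anode.
With n = 2, Ecell = −(0.0592/2)·log([dilute]/[conc]) = −(0.0592/2)·log(0.0017/0.058) = +0.045 V.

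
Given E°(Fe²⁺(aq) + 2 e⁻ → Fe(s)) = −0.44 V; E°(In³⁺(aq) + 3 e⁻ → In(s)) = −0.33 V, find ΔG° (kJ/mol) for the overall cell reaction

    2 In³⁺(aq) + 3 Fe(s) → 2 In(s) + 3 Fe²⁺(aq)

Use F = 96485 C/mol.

In the reaction as written In³⁺(aq) is reduced, so the In³⁺/In couple is the cathode and Fe²⁺/Fe is the anode.
E°cell = −0.33 − (−0.44) = +0.11 V; balancing electrons gives n = 6.
ΔG° = −nFE°cell = −(6)(96485)(+0.11) J/mol = −63.7 kJ/mol.

−63.7 kJ/mol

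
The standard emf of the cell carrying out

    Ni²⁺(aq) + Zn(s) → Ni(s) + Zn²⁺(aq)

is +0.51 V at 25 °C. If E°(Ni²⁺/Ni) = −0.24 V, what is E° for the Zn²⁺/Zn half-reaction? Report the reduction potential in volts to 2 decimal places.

In the reaction as written the Ni²⁺/Ni couple is reduced (cathode) and Zn²⁺/Zn is oxidized (anode), so E°cell = E°(Ni²⁺/Ni) − E°(Zn²⁺/Zn).
E°(Zn²⁺/Zn) = E°(cathode) − E°cell = −0.24 − (+0.51) = −0.75 V.

−0.75 V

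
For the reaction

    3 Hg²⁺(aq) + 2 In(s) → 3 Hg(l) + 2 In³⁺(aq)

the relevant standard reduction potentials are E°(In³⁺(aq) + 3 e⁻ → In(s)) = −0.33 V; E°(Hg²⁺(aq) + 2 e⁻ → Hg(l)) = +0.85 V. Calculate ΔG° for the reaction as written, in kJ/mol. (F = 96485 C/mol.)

−683 kJ/mol

In the reaction as written Hg²⁺(aq) is reduced, so the Hg²⁺/Hg couple is the cathode and In³⁺/In is the anode.
E°cell = +0.85 − (−0.33) = +1.18 V; balancing electrons gives n = 6.
ΔG° = −nFE°cell = −(6)(96485)(+1.18) J/mol = −683 kJ/mol.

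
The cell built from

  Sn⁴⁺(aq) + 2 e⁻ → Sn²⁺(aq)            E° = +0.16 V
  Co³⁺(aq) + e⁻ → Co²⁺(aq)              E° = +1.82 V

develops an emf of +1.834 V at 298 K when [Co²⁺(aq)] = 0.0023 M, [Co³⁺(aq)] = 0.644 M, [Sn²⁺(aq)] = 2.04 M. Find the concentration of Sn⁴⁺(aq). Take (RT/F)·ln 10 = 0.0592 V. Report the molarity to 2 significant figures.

0.21 M

With Co³⁺/Co²⁺ at the cathode and Sn⁴⁺/Sn²⁺ at the anode, E°cell = +1.82 − (+0.16) = +1.66 V (n = 2).
Since E = E° − (0.0592/n)·log Q, log Q = n(E° − E)/0.0592 = −5.878.
Balancing electrons gives 2 Co³⁺(aq) + Sn²⁺(aq) → 2 Co²⁺(aq) + Sn⁴⁺(aq); thus Q = ([Co²⁺(aq)]^2·[Sn⁴⁺(aq)]) / ([Co³⁺(aq)]^2·[Sn²⁺(aq)]).
Isolating [Sn⁴⁺(aq)] in Q = 10^{−5.878} yields log [Sn⁴⁺(aq)] = −0.674, i.e. 0.21 M.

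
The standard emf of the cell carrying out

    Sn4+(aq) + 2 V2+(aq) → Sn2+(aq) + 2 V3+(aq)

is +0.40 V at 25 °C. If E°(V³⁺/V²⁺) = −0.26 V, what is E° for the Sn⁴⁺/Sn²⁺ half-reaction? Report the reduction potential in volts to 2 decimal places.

+0.14 V

In the reaction as written the Sn⁴⁺/Sn²⁺ couple is reduced (cathode) and V³⁺/V²⁺ is oxidized (anode), so E°cell = E°(Sn⁴⁺/Sn²⁺) − E°(V³⁺/V²⁺).
E°(Sn⁴⁺/Sn²⁺) = E°cell + E°(anode) = +0.40 + (−0.26) = +0.14 V.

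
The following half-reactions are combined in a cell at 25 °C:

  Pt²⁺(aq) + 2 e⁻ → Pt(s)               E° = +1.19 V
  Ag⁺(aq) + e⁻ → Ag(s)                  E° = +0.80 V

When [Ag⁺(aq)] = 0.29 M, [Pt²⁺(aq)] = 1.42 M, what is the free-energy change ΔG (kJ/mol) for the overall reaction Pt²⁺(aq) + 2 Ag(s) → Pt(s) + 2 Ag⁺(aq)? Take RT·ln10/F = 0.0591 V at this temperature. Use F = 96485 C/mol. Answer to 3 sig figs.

The standard cell potential is +1.19 − (+0.80) = +0.39 V, with n = 2 electrons in the balanced equation.
The reaction quotient is [Ag⁺(aq)]^2 / [Pt²⁺(aq)] = 0.0592; by Nernst, E = +0.39 − (0.0591/2)(−1.227) = +0.4263 V.
ΔG = −nFE = −(2)(96485)(+0.4263) J/mol = −82.3 kJ/mol.

−82.3 kJ/mol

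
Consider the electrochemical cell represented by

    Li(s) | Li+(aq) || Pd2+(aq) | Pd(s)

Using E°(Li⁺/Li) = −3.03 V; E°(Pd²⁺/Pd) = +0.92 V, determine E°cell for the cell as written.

+3.95 V

By convention the left-hand electrode in cell notation is the anode (oxidation) and the right-hand electrode is the cathode (reduction).
E°cell = E°(right) − E°(left) = +0.92 − (−3.03) = +3.95 V.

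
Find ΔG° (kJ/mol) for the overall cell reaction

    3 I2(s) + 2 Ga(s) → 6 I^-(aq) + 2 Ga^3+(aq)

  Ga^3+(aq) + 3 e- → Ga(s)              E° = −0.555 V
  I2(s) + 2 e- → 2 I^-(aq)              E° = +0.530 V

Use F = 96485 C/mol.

In the reaction as written I2(s) is reduced, so the I₂/I⁻ couple is the cathode and Ga³⁺/Ga is the anode.
E°cell = +0.530 − (−0.555) = +1.085 V; balancing electrons gives n = 6.
ΔG° = −nFE°cell = −(6)(96485)(+1.085) J/mol = −628 kJ/mol.

−628 kJ/mol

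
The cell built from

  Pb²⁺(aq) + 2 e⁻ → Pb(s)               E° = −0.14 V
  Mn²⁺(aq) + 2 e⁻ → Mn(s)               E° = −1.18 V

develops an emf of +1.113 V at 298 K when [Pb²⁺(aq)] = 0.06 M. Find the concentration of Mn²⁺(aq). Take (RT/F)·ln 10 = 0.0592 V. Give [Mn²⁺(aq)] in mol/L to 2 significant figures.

0.00021 M

Pb²⁺/Pb is the cathode (higher E°); E°cell = −0.14 − (−1.18) = +1.04 V with n = 2.
Since E = E° − (0.0592/n)·log Q, log Q = n(E° − E)/0.0592 = −2.466.
For Pb²⁺(aq) + Mn(s) → Pb(s) + Mn²⁺(aq), the reaction quotient is Q = [Mn²⁺(aq)] / [Pb²⁺(aq)].
Isolating [Mn²⁺(aq)] in Q = 10^{−2.466} yields log [Mn²⁺(aq)] = −3.688, i.e. 0.00021 M.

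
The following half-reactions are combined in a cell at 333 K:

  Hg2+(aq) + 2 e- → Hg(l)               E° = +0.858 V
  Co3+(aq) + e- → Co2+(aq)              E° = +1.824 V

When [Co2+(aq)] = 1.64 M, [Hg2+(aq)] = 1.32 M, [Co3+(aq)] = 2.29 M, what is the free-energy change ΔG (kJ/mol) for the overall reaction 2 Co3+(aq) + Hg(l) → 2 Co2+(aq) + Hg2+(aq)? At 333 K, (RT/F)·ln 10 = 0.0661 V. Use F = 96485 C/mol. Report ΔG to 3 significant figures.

−187 kJ/mol

E°cell = +1.824 − (+0.858) = +0.966 V; the balanced reaction transfers n = 2 electrons.
Here Q = ([Co2+(aq)]^2·[Hg2+(aq)]) / [Co3+(aq)]^2 = 0.677 (log Q = −0.169), giving E = +0.966 − (0.0661/2)·(−0.169) = +0.9716 V.
Then ΔG = −nFE = −2 × 96485 × +0.9716 J/mol = −187 kJ/mol.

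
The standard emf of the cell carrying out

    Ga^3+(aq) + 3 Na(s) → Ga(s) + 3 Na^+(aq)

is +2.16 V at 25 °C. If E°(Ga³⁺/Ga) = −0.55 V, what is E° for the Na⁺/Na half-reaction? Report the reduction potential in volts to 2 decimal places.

−2.71 V

In the reaction as written the Ga³⁺/Ga couple is reduced (cathode) and Na⁺/Na is oxidized (anode), so E°cell = E°(Ga³⁺/Ga) − E°(Na⁺/Na).
E°(Na⁺/Na) = E°(cathode) − E°cell = −0.55 − (+2.16) = −2.71 V.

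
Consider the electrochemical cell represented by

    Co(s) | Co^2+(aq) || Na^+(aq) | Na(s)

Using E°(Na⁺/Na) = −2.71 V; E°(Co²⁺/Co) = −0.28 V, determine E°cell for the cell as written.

−2.43 V

By convention the left-hand electrode in cell notation is the anode (oxidation) and the right-hand electrode is the cathode (reduction).
E°cell = E°(right) − E°(left) = −2.71 − (−0.28) = −2.43 V.
The negative sign shows that, as written, the cell would require an external voltage to drive the reaction.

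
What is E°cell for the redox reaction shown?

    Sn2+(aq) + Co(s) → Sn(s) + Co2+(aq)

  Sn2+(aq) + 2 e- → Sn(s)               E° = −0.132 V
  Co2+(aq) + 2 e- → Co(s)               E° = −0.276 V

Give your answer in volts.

+0.144 V

Sn2+(aq) gains electrons, so the Sn²⁺/Sn couple is the cathode; the Co²⁺/Co couple is the anode.
E°cell = E°(cathode) − E°(anode) = −0.132 − (−0.276) = +0.144 V.
The positive value indicates the reaction is spontaneous as written.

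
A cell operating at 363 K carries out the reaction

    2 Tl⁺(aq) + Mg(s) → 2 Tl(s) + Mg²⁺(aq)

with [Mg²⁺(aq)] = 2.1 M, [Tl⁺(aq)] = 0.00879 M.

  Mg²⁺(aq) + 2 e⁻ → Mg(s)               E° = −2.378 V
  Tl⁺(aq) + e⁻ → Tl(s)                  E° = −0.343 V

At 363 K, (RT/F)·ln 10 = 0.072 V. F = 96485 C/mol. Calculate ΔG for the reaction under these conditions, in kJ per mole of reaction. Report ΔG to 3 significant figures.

−362 kJ/mol

With Tl⁺/Tl reduced at the cathode, E°cell = −0.343 − (−2.378) = +2.035 V and n = 2.
Q = [Mg²⁺(aq)] / [Tl⁺(aq)]^2 = 2.72×10^4, so log Q = 4.434 and E = +2.035 − (0.072/2)(4.434) = +1.8754 V.
Then ΔG = −nFE = −2 × 96485 × +1.8754 J/mol = −362 kJ/mol.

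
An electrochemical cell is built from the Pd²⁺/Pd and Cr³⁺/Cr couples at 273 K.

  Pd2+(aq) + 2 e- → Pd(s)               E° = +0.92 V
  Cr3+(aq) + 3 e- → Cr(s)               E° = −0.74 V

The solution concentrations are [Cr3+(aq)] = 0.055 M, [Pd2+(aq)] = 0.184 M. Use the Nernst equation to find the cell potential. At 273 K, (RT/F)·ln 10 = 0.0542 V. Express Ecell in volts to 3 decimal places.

Since E°(Pd²⁺/Pd) > E°(Cr³⁺/Cr), Pd²⁺/Pd serves as the cathode.
E°cell = +0.92 − (−0.74) = +1.66 V, with n = 6 electrons transferred.
The balanced reaction is 3 Pd2+(aq) + 2 Cr(s) → 3 Pd(s) + 2 Cr3+(aq), so Q = [Cr3+(aq)]^2 / [Pd2+(aq)]^3 = 0.486 and log Q = −0.314.
By the Nernst equation, E = +1.66 − (0.0542/6)·(−0.314) = +1.663 V.

+1.663 V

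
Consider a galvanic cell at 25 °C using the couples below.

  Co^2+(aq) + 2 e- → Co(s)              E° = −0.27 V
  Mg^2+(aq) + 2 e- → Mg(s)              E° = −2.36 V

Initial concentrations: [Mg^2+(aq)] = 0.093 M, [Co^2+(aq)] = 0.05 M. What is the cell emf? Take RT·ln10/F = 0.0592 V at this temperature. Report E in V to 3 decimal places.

+2.082 V

Co²⁺/Co is reduced (cathode, E° = −0.27 V) and Mg²⁺/Mg is oxidized (anode).
E°cell = −0.27 − (−2.36) = +2.09 V, with n = 2 electrons transferred.
The balanced reaction is Co^2+(aq) + Mg(s) → Co(s) + Mg^2+(aq), so Q = [Mg^2+(aq)] / [Co^2+(aq)] = 1.86 and log Q = 0.270.
Applying E = E° − (RT ln10/nF)·log Q gives +2.09 − (0.0592/2)(0.270) = +2.082 V.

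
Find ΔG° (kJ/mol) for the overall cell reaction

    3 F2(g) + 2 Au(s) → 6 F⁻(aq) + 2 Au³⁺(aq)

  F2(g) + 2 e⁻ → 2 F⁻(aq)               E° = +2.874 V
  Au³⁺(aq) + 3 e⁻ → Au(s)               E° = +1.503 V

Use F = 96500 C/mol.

In the reaction as written F2(g) is reduced, so the F₂/F⁻ couple is the cathode and Au³⁺/Au is the anode.
E°cell = +2.874 − (+1.503) = +1.371 V; balancing electrons gives n = 6.
ΔG° = −nFE°cell = −(6)(96500)(+1.371) J/mol = −794 kJ/mol.

−794 kJ/mol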